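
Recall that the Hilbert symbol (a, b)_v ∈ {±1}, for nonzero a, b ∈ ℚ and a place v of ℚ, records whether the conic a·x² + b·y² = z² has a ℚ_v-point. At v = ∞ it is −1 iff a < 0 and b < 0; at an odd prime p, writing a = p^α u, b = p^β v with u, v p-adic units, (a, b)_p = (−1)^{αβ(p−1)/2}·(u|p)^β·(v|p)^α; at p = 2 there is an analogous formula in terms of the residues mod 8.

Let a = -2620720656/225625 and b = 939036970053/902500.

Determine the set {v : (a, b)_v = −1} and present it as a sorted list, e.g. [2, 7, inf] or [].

(a, b) ≡ (-2022161, 26288093) mod (ℚ^×)²; places V = {2, 3, 5, 7, 13, 19, 31, 37, 41, 43, ∞}.
(a,b)_2: α=4, β=-2; u≡7, v≡5 (mod 8); ε(u)ε(v)=1·0, αω(v)=4·1, βω(u)=-2·0; sum ≡ 0  ⇒  +1.
(a,b)_∞: sgn(-2022161)=−, sgn(26288093)=+, so +1.
(a,b)_43: α=1, u≡1; β=1, v≡28 (mod 43); (1|43)=+1, (28|43)=-1; sign (−1)^1·+1^1·-1^1 = +1.
(a,b)_13: α=0, u≡7; β=1, v≡6 (mod 13); (7|13)=-1, (6|13)=-1; sign (−1)^0·-1^1·-1^0 = -1.
(a,b)_37: α=1, u≡4; β=1, v≡14 (mod 37); (4|37)=+1, (14|37)=-1; sign (−1)^0·+1^1·-1^1 = -1.
(a,b)_31: α=1, u≡6; β=1, v≡6 (mod 31); (6|31)=-1, (6|31)=-1; sign (−1)^1·-1^1·-1^1 = -1.
(a,b)_5: α=-4, u≡4; β=-4, v≡2 (mod 5); (4|5)=+1, (2|5)=-1; sign (−1)^0·+1^-4·-1^-4 = +1.
(a,b)_41: α=1, u≡25; β=1, v≡29 (mod 41); (25|41)=+1, (29|41)=-1; sign (−1)^0·+1^1·-1^1 = -1.
(a,b)_3: α=4, u≡1; β=6, v≡2 (mod 3); (1|3)=+1, (2|3)=-1; sign (−1)^0·+1^6·-1^4 = +1.
(a,b)_19: α=-2, u≡1; β=-2, v≡17 (mod 19); (1|19)=+1, (17|19)=+1; sign (−1)^0·+1^-2·+1^-2 = +1.
(a,b)_7: α=0, u≡6; β=2, v≡5 (mod 7); (6|7)=-1, (5|7)=-1; sign (−1)^0·-1^2·-1^0 = +1.
(-2022161, 26288093 / ℚ) ramifies at {13, 31, 37, 41}: a division algebra.

[13, 31, 37, 41]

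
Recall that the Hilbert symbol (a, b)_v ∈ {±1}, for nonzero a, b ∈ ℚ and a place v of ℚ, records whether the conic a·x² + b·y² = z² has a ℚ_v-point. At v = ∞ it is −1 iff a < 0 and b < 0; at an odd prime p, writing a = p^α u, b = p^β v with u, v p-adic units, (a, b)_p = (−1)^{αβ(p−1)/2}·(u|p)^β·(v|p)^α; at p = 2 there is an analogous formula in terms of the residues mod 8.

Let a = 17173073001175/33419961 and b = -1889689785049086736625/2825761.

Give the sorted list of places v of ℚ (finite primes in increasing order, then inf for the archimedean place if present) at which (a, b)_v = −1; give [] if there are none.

(a, b) ≡ (44863, -65) mod (ℚ^×)²; places V = {2, 3, 5, 7, 13, 17, 29, 41, 43, 47, ∞}.
(a,b)_43: α=2, u≡24; β=4, v≡24 (mod 43); (24|43)=+1, (24|43)=+1; sign (−1)^0·+1^4·+1^2 = +1.
(a,b)_∞: sgn(44863)=+, sgn(-65)=−, so +1.
(a,b)_17: α=1, u≡16; β=2, v≡11 (mod 17); (16|17)=+1, (11|17)=-1; sign (−1)^0·+1^2·-1^1 = -1.
(a,b)_3: α=-2, u≡1; β=0, v≡1 (mod 3); (1|3)=+1, (1|3)=+1; sign (−1)^0·+1^0·+1^-2 = +1.
(a,b)_7: α=3, u≡2; β=2, v≡5 (mod 7); (2|7)=+1, (5|7)=-1; sign (−1)^0·+1^2·-1^3 = -1.
(a,b)_47: α=-2, u≡1; β=0, v≡40 (mod 47); (1|47)=+1, (40|47)=-1; sign (−1)^0·+1^0·-1^-2 = +1.
(a,b)_13: α=3, u≡5; β=5, v≡7 (mod 13); (5|13)=-1, (7|13)=-1; sign (−1)^0·-1^5·-1^3 = +1.
(a,b)_41: α=-2, u≡20; β=-4, v≡30 (mod 41); (20|41)=+1, (30|41)=-1; sign (−1)^0·+1^-4·-1^-2 = +1.
(a,b)_2: α=0, β=0; u≡7, v≡7 (mod 8); ε(u)ε(v)=1·1, αω(v)=0·0, βω(u)=0·0; sum ≡ 1  ⇒  -1.
(a,b)_29: α=1, u≡10; β=2, v≡24 (mod 29); (10|29)=-1, (24|29)=+1; sign (−1)^0·-1^2·+1^1 = +1.
(a,b)_5: α=2, u≡2; β=3, v≡2 (mod 5); (2|5)=-1, (2|5)=-1; sign (−1)^0·-1^3·-1^2 = -1.
(44863, -65 / ℚ) ramifies at {2, 5, 7, 17}: a division algebra.

[2, 5, 7, 17]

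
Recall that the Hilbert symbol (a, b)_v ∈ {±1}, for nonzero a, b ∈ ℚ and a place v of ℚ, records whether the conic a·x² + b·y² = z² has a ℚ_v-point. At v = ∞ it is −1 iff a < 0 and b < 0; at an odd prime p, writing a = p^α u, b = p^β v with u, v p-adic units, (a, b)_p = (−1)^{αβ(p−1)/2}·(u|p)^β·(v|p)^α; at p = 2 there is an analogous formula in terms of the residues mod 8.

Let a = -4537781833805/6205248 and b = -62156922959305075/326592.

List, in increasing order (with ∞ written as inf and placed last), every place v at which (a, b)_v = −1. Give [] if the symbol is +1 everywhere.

[2, 17, 19, 31, 37, inf]

(a, b) ≡ (-142635185, -1309) mod (ℚ^×)²; places V = {2, 3, 5, 7, 11, 17, 19, 31, 37, ∞}.
(a,b)_19: α=-1, u≡3; β=0, v≡3 (mod 19); (3|19)=-1, (3|19)=-1; sign (−1)^0·-1^0·-1^-1 = -1.
(a,b)_11: α=5, u≡1; β=3, v≡8 (mod 11); (1|11)=+1, (8|11)=-1; sign (−1)^1·+1^3·-1^5 = +1.
(a,b)_5: α=1, u≡3; β=2, v≡1 (mod 5); (3|5)=-1, (1|5)=+1; sign (−1)^0·-1^2·+1^1 = +1.
(a,b)_2: α=-6, β=-6; u≡7, v≡3 (mod 8); ε(u)ε(v)=1·1, αω(v)=-6·1, βω(u)=-6·0; sum ≡ 1  ⇒  -1.
(a,b)_3: α=-6, u≡1; β=-6, v≡2 (mod 3); (1|3)=+1, (2|3)=-1; sign (−1)^0·+1^-6·-1^-6 = +1.
(a,b)_7: α=-1, u≡5; β=-1, v≡1 (mod 7); (5|7)=-1, (1|7)=+1; sign (−1)^1·-1^-1·+1^-1 = +1.
(a,b)_37: α=1, u≡12; β=2, v≡15 (mod 37); (12|37)=+1, (15|37)=-1; sign (−1)^0·+1^2·-1^1 = -1.
(a,b)_17: α=3, u≡11; β=5, v≡15 (mod 17); (11|17)=-1, (15|17)=+1; sign (−1)^0·-1^5·+1^3 = -1.
(a,b)_∞: sgn(-142635185)=−, sgn(-1309)=−, so -1.
(a,b)_31: α=1, u≡10; β=2, v≡3 (mod 31); (10|31)=+1, (3|31)=-1; sign (−1)^0·+1^2·-1^1 = -1.
(-142635185, -1309 / ℚ) ramifies at {2, 17, 19, 31, 37, ∞}: a division algebra.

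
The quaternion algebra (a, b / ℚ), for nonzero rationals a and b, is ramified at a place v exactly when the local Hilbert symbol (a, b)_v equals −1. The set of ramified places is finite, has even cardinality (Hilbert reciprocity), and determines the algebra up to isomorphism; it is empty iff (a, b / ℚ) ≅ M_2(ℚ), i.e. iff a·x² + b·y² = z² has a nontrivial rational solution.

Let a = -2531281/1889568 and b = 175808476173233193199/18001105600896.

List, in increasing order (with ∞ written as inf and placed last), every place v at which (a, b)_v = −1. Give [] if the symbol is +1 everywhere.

Mod squares: a ≡ -2, b ≡ 127194. Check v ∈ {∞, 2, 3, 7, 11, 13, 17, 29, 37, 43}.
v=13: a=13^0·(≡8), b=13^2·(≡6) mod 13; (8|13)=-1, (6|13)=-1; (−1)^{0·2·6}·(-1)^2·(-1)^0 = +1.
v=3: a=3^-10·(≡1), b=3^-19·(≡2) mod 3; (1|3)=+1, (2|3)=-1; (−1)^{-10·-19·1}·(+1)^-19·(-1)^-10 = +1.
v=17: a=17^0·(≡2), b=17^3·(≡9) mod 17; (2|17)=+1, (9|17)=+1; (−1)^{0·3·8}·(+1)^3·(+1)^0 = +1.
v=43: a=43^2·(≡23), b=43^3·(≡37) mod 43; (23|43)=+1, (37|43)=-1; (−1)^{2·3·21}·(+1)^3·(-1)^2 = +1.
v=37: a=37^2·(≡5), b=37^4·(≡34) mod 37; (5|37)=-1, (34|37)=+1; (−1)^{2·4·18}·(-1)^4·(+1)^2 = +1.
v=11: a=11^0·(≡5), b=11^-2·(≡5) mod 11; (5|11)=+1, (5|11)=+1; (−1)^{0·-2·5}·(+1)^-2·(+1)^0 = +1.
v=7: a=7^0·(≡5), b=7^2·(≡1) mod 7; (5|7)=-1, (1|7)=+1; (−1)^{0·2·3}·(-1)^2·(+1)^0 = +1.
v=∞: -2 < 0 and 127194 > 0  ⇒  (a,b)_∞ = +1.
v=29: a=29^0·(≡26), b=29^1·(≡5) mod 29; (26|29)=-1, (5|29)=+1; (−1)^{0·1·14}·(-1)^1·(+1)^0 = -1.
v=2: v_2(a)=-5, v_2(b)=-7; units ≡ 7, 5 (mod 8); ε·ε+αω+βω = 1·0+-5·1+-7·0 ≡ 1  ⇒  (a,b)_2 = -1.
Ram(-2, 127194) = {2, 29}; no ℚ_2-point on the conic.

[2, 29]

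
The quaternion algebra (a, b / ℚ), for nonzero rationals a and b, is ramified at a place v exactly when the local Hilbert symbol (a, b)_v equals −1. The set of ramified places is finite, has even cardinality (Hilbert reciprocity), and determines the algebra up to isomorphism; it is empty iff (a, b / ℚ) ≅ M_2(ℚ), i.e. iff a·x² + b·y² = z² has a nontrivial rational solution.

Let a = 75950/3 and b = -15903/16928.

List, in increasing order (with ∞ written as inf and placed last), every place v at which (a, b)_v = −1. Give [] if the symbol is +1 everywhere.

[2, 19]

(a, b) ≡ (186, -3534) mod (ℚ^×)²; places V = {2, 3, 5, 7, 19, 23, 31, ∞}.
(a,b)_5: α=2, u≡1; β=0, v≡4 (mod 5); (1|5)=+1, (4|5)=+1; sign (−1)^0·+1^0·+1^2 = +1.
(a,b)_19: α=0, u≡15; β=1, v≡1 (mod 19); (15|19)=-1, (1|19)=+1; sign (−1)^0·-1^1·+1^0 = -1.
(a,b)_31: α=1, u≡21; β=1, v≡7 (mod 31); (21|31)=-1, (7|31)=+1; sign (−1)^1·-1^1·+1^1 = +1.
(a,b)_3: α=-1, u≡2; β=3, v≡1 (mod 3); (2|3)=-1, (1|3)=+1; sign (−1)^1·-1^3·+1^-1 = +1.
(a,b)_∞: sgn(186)=+, sgn(-3534)=−, so +1.
(a,b)_2: α=1, β=-5; u≡5, v≡1 (mod 8); ε(u)ε(v)=0·0, αω(v)=1·0, βω(u)=-5·1; sum ≡ 1  ⇒  -1.
(a,b)_7: α=2, u≡1; β=0, v≡4 (mod 7); (1|7)=+1, (4|7)=+1; sign (−1)^0·+1^0·+1^2 = +1.
(a,b)_23: α=0, u≡9; β=-2, v≡4 (mod 23); (9|23)=+1, (4|23)=+1; sign (−1)^0·+1^-2·+1^0 = +1.
(186, -3534 / ℚ) ramifies at {2, 19}: a division algebra.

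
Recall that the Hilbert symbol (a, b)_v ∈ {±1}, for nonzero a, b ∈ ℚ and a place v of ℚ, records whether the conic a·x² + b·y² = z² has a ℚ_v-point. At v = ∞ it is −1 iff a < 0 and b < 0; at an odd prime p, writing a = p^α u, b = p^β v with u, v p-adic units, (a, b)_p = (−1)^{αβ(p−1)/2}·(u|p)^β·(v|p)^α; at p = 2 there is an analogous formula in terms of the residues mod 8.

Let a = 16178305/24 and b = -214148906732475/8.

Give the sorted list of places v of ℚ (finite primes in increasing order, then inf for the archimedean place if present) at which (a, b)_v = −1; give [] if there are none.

[3, 5, 11, 17]

(a, b) ≡ (6630, -22) mod (ℚ^×)²; places V = {2, 3, 5, 11, 13, 17, ∞}.
(a,b)_11: α=4, u≡8; β=7, v≡9 (mod 11); (8|11)=-1, (9|11)=+1; sign (−1)^0·-1^7·+1^4 = -1.
(a,b)_∞: sgn(6630)=+, sgn(-22)=−, so +1.
(a,b)_17: α=1, u≡8; β=2, v≡10 (mod 17); (8|17)=+1, (10|17)=-1; sign (−1)^0·+1^2·-1^1 = -1.
(a,b)_5: α=1, u≡4; β=2, v≡2 (mod 5); (4|5)=+1, (2|5)=-1; sign (−1)^0·+1^2·-1^1 = -1.
(a,b)_3: α=-1, u≡2; β=2, v≡2 (mod 3); (2|3)=-1, (2|3)=-1; sign (−1)^0·-1^2·-1^-1 = -1.
(a,b)_13: α=1, u≡9; β=2, v≡10 (mod 13); (9|13)=+1, (10|13)=+1; sign (−1)^0·+1^2·+1^1 = +1.
(a,b)_2: α=-3, β=-3; u≡3, v≡5 (mod 8); ε(u)ε(v)=1·0, αω(v)=-3·1, βω(u)=-3·1; sum ≡ 0  ⇒  +1.
(6630, -22 / ℚ) ramifies at {3, 5, 11, 17}: a division algebra.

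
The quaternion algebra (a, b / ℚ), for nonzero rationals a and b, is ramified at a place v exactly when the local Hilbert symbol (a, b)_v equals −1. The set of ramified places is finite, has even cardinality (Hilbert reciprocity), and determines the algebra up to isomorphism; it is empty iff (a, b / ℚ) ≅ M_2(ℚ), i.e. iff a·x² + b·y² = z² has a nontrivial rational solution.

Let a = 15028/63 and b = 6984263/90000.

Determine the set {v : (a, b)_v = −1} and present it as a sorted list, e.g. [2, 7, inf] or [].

[2, 7]

Mod squares: a ≡ 91, b ≡ 143. Check v ∈ {∞, 2, 3, 5, 7, 11, 13, 17}.
v=2: v_2(a)=2, v_2(b)=-4; units ≡ 3, 7 (mod 8); ε·ε+αω+βω = 1·1+2·0+-4·1 ≡ 1  ⇒  (a,b)_2 = -1.
v=∞: 91 > 0 and 143 > 0  ⇒  (a,b)_∞ = +1.
v=5: a=5^0·(≡1), b=5^-4·(≡2) mod 5; (1|5)=+1, (2|5)=-1; (−1)^{0·-4·2}·(+1)^-4·(-1)^0 = +1.
v=11: a=11^0·(≡3), b=11^1·(≡10) mod 11; (3|11)=+1, (10|11)=-1; (−1)^{0·1·5}·(+1)^1·(-1)^0 = +1.
v=13: a=13^1·(≡7), b=13^3·(≡7) mod 13; (7|13)=-1, (7|13)=-1; (−1)^{1·3·6}·(-1)^3·(-1)^1 = +1.
v=17: a=17^2·(≡10), b=17^2·(≡5) mod 17; (10|17)=-1, (5|17)=-1; (−1)^{2·2·8}·(-1)^2·(-1)^2 = +1.
v=3: a=3^-2·(≡1), b=3^-2·(≡2) mod 3; (1|3)=+1, (2|3)=-1; (−1)^{-2·-2·1}·(+1)^-2·(-1)^-2 = +1.
v=7: a=7^-1·(≡3), b=7^0·(≡6) mod 7; (3|7)=-1, (6|7)=-1; (−1)^{-1·0·3}·(-1)^0·(-1)^-1 = -1.
Ram(91, 143) = {2, 7}; no ℚ_2-point on the conic.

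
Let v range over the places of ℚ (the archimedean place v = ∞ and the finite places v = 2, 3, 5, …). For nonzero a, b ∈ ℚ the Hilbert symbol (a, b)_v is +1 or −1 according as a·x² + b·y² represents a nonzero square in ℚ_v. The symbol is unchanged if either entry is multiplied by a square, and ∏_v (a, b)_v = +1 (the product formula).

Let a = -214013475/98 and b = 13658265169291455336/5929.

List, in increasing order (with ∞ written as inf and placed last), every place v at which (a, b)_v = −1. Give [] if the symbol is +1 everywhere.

[3, 23]

(a, b) ≡ (-2262, 52026) mod (ℚ^×)²; places V = {2, 3, 5, 7, 11, 13, 19, 23, 29, ∞}.
(a,b)_5: α=2, u≡2; β=0, v≡4 (mod 5); (2|5)=-1, (4|5)=+1; sign (−1)^0·-1^0·+1^2 = +1.
(a,b)_11: α=0, u≡5; β=-2, v≡6 (mod 11); (5|11)=+1, (6|11)=-1; sign (−1)^0·+1^-2·-1^0 = +1.
(a,b)_7: α=-2, u≡5; β=-2, v≡4 (mod 7); (5|7)=-1, (4|7)=+1; sign (−1)^0·-1^-2·+1^-2 = +1.
(a,b)_∞: sgn(-2262)=−, sgn(52026)=+, so +1.
(a,b)_13: α=1, u≡2; β=5, v≡11 (mod 13); (2|13)=-1, (11|13)=-1; sign (−1)^0·-1^5·-1^1 = +1.
(a,b)_29: α=3, u≡9; β=5, v≡25 (mod 29); (9|29)=+1, (25|29)=+1; sign (−1)^0·+1^5·+1^3 = +1.
(a,b)_23: α=0, u≡5; β=1, v≡18 (mod 23); (5|23)=-1, (18|23)=+1; sign (−1)^0·-1^1·+1^0 = -1.
(a,b)_3: α=3, u≡2; β=3, v≡2 (mod 3); (2|3)=-1, (2|3)=-1; sign (−1)^1·-1^3·-1^3 = -1.
(a,b)_19: α=0, u≡12; β=2, v≡17 (mod 19); (12|19)=-1, (17|19)=+1; sign (−1)^0·-1^2·+1^0 = +1.
(a,b)_2: α=-1, β=3; u≡5, v≡5 (mod 8); ε(u)ε(v)=0·0, αω(v)=-1·1, βω(u)=3·1; sum ≡ 0  ⇒  +1.
Ram(-2262, 52026) = {3, 23}; no ℚ_3-point on the conic.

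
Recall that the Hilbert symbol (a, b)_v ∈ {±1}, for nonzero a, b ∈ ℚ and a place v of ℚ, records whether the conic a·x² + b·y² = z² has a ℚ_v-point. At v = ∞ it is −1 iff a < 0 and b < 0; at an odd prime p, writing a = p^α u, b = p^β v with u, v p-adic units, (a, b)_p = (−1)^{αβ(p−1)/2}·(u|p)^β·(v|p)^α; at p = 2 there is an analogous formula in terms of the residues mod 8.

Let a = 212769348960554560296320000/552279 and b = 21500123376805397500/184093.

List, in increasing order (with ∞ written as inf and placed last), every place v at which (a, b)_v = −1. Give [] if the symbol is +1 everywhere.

[11, 13]

Mod squares: a ≡ 8870433, b ≡ 141427. Check v ∈ {∞, 2, 3, 5, 7, 11, 13, 17, 23, 29, 31, 43}.
v=7: a=7^-2·(≡5), b=7^-2·(≡3) mod 7; (5|7)=-1, (3|7)=-1; (−1)^{-2·-2·3}·(-1)^-2·(-1)^-2 = +1.
v=11: a=11^1·(≡5), b=11^1·(≡9) mod 11; (5|11)=+1, (9|11)=+1; (−1)^{1·1·5}·(+1)^1·(+1)^1 = -1.
v=43: a=43^4·(≡13), b=43^3·(≡21) mod 43; (13|43)=+1, (21|43)=+1; (−1)^{4·3·21}·(+1)^3·(+1)^4 = +1.
v=3: a=3^-1·(≡2), b=3^0·(≡1) mod 3; (2|3)=-1, (1|3)=+1; (−1)^{-1·0·1}·(-1)^0·(+1)^-1 = +1.
v=17: a=17^-2·(≡10), b=17^-2·(≡4) mod 17; (10|17)=-1, (4|17)=+1; (−1)^{-2·-2·8}·(-1)^-2·(+1)^-2 = +1.
v=31: a=31^3·(≡6), b=31^2·(≡28) mod 31; (6|31)=-1, (28|31)=+1; (−1)^{3·2·15}·(-1)^2·(+1)^3 = +1.
v=5: a=5^4·(≡3), b=5^4·(≡2) mod 5; (3|5)=-1, (2|5)=-1; (−1)^{4·4·2}·(-1)^4·(-1)^4 = +1.
v=29: a=29^3·(≡19), b=29^2·(≡23) mod 29; (19|29)=-1, (23|29)=+1; (−1)^{3·2·14}·(-1)^2·(+1)^3 = +1.
v=23: a=23^3·(≡14), b=23^3·(≡13) mod 23; (14|23)=-1, (13|23)=+1; (−1)^{3·3·11}·(-1)^3·(+1)^3 = +1.
v=13: a=13^-1·(≡3), b=13^-1·(≡5) mod 13; (3|13)=+1, (5|13)=-1; (−1)^{-1·-1·6}·(+1)^-1·(-1)^-1 = -1.
v=∞: 8870433 > 0 and 141427 > 0  ⇒  (a,b)_∞ = +1.
v=2: v_2(a)=10, v_2(b)=2; units ≡ 1, 3 (mod 8); ε·ε+αω+βω = 0·1+10·1+2·0 ≡ 0  ⇒  (a,b)_2 = +1.
|Ram(8870433, 141427)| = 2, even; anisotropic at {11, 13}.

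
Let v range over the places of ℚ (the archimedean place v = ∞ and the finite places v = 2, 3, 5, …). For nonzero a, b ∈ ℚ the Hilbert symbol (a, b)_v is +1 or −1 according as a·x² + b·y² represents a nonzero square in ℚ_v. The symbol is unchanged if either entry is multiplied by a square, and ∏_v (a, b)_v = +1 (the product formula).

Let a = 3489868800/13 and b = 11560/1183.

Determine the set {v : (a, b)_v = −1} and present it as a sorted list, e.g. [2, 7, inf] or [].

(a, b) ≡ (2431, 70) mod (ℚ^×)²; places V = {2, 3, 5, 7, 11, 13, 17, ∞}.
(a,b)_2: α=10, β=3; u≡7, v≡3 (mod 8); ε(u)ε(v)=1·1, αω(v)=10·1, βω(u)=3·0; sum ≡ 1  ⇒  -1.
(a,b)_3: α=6, u≡1; β=0, v≡1 (mod 3); (1|3)=+1, (1|3)=+1; sign (−1)^0·+1^0·+1^6 = +1.
(a,b)_∞: sgn(2431)=+, sgn(70)=+, so +1.
(a,b)_11: α=1, u≡5; β=0, v≡9 (mod 11); (5|11)=+1, (9|11)=+1; sign (−1)^0·+1^0·+1^1 = +1.
(a,b)_7: α=0, u≡2; β=-1, v≡3 (mod 7); (2|7)=+1, (3|7)=-1; sign (−1)^0·+1^-1·-1^0 = +1.
(a,b)_5: α=2, u≡4; β=1, v≡4 (mod 5); (4|5)=+1, (4|5)=+1; sign (−1)^0·+1^1·+1^2 = +1.
(a,b)_13: α=-1, u≡2; β=-2, v≡6 (mod 13); (2|13)=-1, (6|13)=-1; sign (−1)^0·-1^-2·-1^-1 = -1.
(a,b)_17: α=1, u≡6; β=2, v≡4 (mod 17); (6|17)=-1, (4|17)=+1; sign (−1)^0·-1^2·+1^1 = +1.
(2431, 70 / ℚ) ramifies at {2, 13}: a division algebra.

[2, 13]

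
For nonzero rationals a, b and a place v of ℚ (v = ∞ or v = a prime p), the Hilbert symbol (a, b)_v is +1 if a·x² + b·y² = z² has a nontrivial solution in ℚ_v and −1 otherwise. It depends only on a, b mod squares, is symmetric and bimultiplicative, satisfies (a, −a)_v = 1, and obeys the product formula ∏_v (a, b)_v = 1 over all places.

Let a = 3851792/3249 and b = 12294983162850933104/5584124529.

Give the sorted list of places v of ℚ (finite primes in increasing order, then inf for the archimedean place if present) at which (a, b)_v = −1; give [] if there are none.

[7, 17, 29, 31]

(a, b) ≡ (17, 270599) mod (ℚ^×)²; places V = {2, 3, 7, 17, 19, 23, 29, 31, 43, ∞}.
(a,b)_23: α=0, u≡20; β=-2, v≡1 (mod 23); (20|23)=-1, (1|23)=+1; sign (−1)^0·-1^-2·+1^0 = +1.
(a,b)_17: α=3, u≡1; β=6, v≡10 (mod 17); (1|17)=+1, (10|17)=-1; sign (−1)^0·+1^6·-1^3 = -1.
(a,b)_29: α=0, u≡12; β=1, v≡23 (mod 29); (12|29)=-1, (23|29)=+1; sign (−1)^0·-1^1·+1^0 = -1.
(a,b)_∞: sgn(17)=+, sgn(270599)=+, so +1.
(a,b)_2: α=4, β=4; u≡1, v≡7 (mod 8); ε(u)ε(v)=0·1, αω(v)=4·0, βω(u)=4·0; sum ≡ 0  ⇒  +1.
(a,b)_3: α=-2, u≡2; β=-4, v≡2 (mod 3); (2|3)=-1, (2|3)=-1; sign (−1)^0·-1^-4·-1^-2 = +1.
(a,b)_19: α=-2, u≡4; β=-4, v≡9 (mod 19); (4|19)=+1, (9|19)=+1; sign (−1)^0·+1^-4·+1^-2 = +1.
(a,b)_7: α=2, u≡5; β=7, v≡5 (mod 7); (5|7)=-1, (5|7)=-1; sign (−1)^0·-1^7·-1^2 = -1.
(a,b)_31: α=0, u≡24; β=1, v≡4 (mod 31); (24|31)=-1, (4|31)=+1; sign (−1)^0·-1^1·+1^0 = -1.
(a,b)_43: α=0, u≡1; β=1, v≡24 (mod 43); (1|43)=+1, (24|43)=+1; sign (−1)^0·+1^1·+1^0 = +1.
Ram(17, 270599) = {7, 17, 29, 31}; no ℚ_7-point on the conic.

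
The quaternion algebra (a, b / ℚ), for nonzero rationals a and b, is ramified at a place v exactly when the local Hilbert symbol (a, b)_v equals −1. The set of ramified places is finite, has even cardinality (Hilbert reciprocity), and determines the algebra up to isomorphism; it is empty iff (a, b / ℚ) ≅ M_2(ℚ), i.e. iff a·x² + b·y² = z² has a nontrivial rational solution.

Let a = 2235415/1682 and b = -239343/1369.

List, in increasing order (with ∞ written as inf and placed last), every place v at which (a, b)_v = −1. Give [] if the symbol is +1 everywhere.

[3, 5, 13, 17]

(a, b) ≡ (15470, -663) mod (ℚ^×)²; places V = {2, 3, 5, 7, 13, 17, 19, 29, 37, ∞}.
(a,b)_19: α=0, u≡16; β=2, v≡2 (mod 19); (16|19)=+1, (2|19)=-1; sign (−1)^0·+1^2·-1^0 = +1.
(a,b)_5: α=1, u≡4; β=0, v≡3 (mod 5); (4|5)=+1, (3|5)=-1; sign (−1)^0·+1^0·-1^1 = -1.
(a,b)_3: α=0, u≡2; β=1, v≡1 (mod 3); (2|3)=-1, (1|3)=+1; sign (−1)^0·-1^1·+1^0 = -1.
(a,b)_∞: sgn(15470)=+, sgn(-663)=−, so +1.
(a,b)_13: α=1, u≡6; β=1, v≡9 (mod 13); (6|13)=-1, (9|13)=+1; sign (−1)^0·-1^1·+1^1 = -1.
(a,b)_29: α=-2, u≡4; β=0, v≡28 (mod 29); (4|29)=+1, (28|29)=+1; sign (−1)^0·+1^0·+1^-2 = +1.
(a,b)_2: α=-1, β=0; u≡7, v≡1 (mod 8); ε(u)ε(v)=1·0, αω(v)=-1·0, βω(u)=0·0; sum ≡ 0  ⇒  +1.
(a,b)_7: α=1, u≡6; β=0, v≡2 (mod 7); (6|7)=-1, (2|7)=+1; sign (−1)^0·-1^0·+1^1 = +1.
(a,b)_17: α=3, u≡4; β=1, v≡11 (mod 17); (4|17)=+1, (11|17)=-1; sign (−1)^0·+1^1·-1^3 = -1.
(a,b)_37: α=0, u≡34; β=-2, v≡10 (mod 37); (34|37)=+1, (10|37)=+1; sign (−1)^0·+1^-2·+1^0 = +1.
|Ram(15470, -663)| = 4, even; anisotropic at {3, 5, 13, 17}.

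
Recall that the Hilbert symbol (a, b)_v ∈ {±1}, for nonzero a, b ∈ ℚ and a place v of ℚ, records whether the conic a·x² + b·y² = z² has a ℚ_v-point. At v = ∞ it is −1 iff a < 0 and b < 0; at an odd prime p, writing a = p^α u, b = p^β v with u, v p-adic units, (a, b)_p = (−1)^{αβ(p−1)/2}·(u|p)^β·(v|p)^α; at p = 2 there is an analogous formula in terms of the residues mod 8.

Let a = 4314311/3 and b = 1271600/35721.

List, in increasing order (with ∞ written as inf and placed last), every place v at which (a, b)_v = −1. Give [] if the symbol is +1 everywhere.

Mod squares: a ≡ 35853, b ≡ 11. Check v ∈ {∞, 2, 3, 5, 7, 11, 17, 19, 37}.
v=7: a=7^0·(≡5), b=7^-2·(≡1) mod 7; (5|7)=-1, (1|7)=+1; (−1)^{0·-2·3}·(-1)^-2·(+1)^0 = +1.
v=3: a=3^-1·(≡2), b=3^-6·(≡2) mod 3; (2|3)=-1, (2|3)=-1; (−1)^{-1·-6·1}·(-1)^-6·(-1)^-1 = -1.
v=17: a=17^1·(≡8), b=17^2·(≡12) mod 17; (8|17)=+1, (12|17)=-1; (−1)^{1·2·8}·(+1)^2·(-1)^1 = -1.
v=19: a=19^3·(≡7), b=19^0·(≡6) mod 19; (7|19)=+1, (6|19)=+1; (−1)^{3·0·9}·(+1)^0·(+1)^3 = +1.
v=5: a=5^0·(≡2), b=5^2·(≡4) mod 5; (2|5)=-1, (4|5)=+1; (−1)^{0·2·2}·(-1)^2·(+1)^0 = +1.
v=37: a=37^1·(≡30), b=37^0·(≡36) mod 37; (30|37)=+1, (36|37)=+1; (−1)^{1·0·18}·(+1)^0·(+1)^1 = +1.
v=2: v_2(a)=0, v_2(b)=4; units ≡ 5, 3 (mod 8); ε·ε+αω+βω = 0·1+0·1+4·1 ≡ 0  ⇒  (a,b)_2 = +1.
v=∞: 35853 > 0 and 11 > 0  ⇒  (a,b)_∞ = +1.
v=11: a=11^0·(≡4), b=11^1·(≡3) mod 11; (4|11)=+1, (3|11)=+1; (−1)^{0·1·5}·(+1)^1·(+1)^0 = +1.
Ram(35853, 11) = {3, 17}; no ℚ_3-point on the conic.

[3, 17]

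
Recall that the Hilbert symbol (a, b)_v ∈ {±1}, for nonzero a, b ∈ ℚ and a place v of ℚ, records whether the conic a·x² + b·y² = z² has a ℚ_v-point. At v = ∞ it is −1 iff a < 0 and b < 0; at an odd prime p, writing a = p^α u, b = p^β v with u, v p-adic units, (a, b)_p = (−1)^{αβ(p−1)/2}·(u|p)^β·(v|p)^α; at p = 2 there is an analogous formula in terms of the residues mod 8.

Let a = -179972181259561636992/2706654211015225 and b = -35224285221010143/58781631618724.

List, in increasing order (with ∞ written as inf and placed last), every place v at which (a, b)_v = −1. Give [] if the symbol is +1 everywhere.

[47, inf]

(a, b) ≡ (-2, -47) mod (ℚ^×)²; places V = {2, 3, 5, 7, 17, 19, 37, 41, 47, ∞}.
(a,b)_2: α=7, β=-2; u≡7, v≡1 (mod 8); ε(u)ε(v)=1·0, αω(v)=7·0, βω(u)=-2·0; sum ≡ 0  ⇒  +1.
(a,b)_∞: sgn(-2)=−, sgn(-47)=−, so -1.
(a,b)_19: α=-6, u≡9; β=-4, v≡13 (mod 19); (9|19)=+1, (13|19)=-1; sign (−1)^0·+1^-4·-1^-6 = +1.
(a,b)_7: α=0, u≡5; β=-2, v≡2 (mod 7); (5|7)=-1, (2|7)=+1; sign (−1)^0·-1^-2·+1^0 = +1.
(a,b)_17: α=0, u≡2; β=2, v≡15 (mod 17); (2|17)=+1, (15|17)=+1; sign (−1)^0·+1^2·+1^0 = +1.
(a,b)_47: α=8, u≡40; β=5, v≡30 (mod 47); (40|47)=-1, (30|47)=-1; sign (−1)^0·-1^5·-1^8 = -1.
(a,b)_5: α=-2, u≡2; β=0, v≡3 (mod 5); (2|5)=-1, (3|5)=-1; sign (−1)^0·-1^0·-1^-2 = +1.
(a,b)_41: α=-2, u≡8; β=-2, v≡6 (mod 41); (8|41)=+1, (6|41)=-1; sign (−1)^0·+1^-2·-1^-2 = +1.
(a,b)_37: α=-2, u≡2; β=-2, v≡4 (mod 37); (2|37)=-1, (4|37)=+1; sign (−1)^0·-1^-2·+1^-2 = +1.
(a,b)_3: α=10, u≡1; β=12, v≡1 (mod 3); (1|3)=+1, (1|3)=+1; sign (−1)^0·+1^12·+1^10 = +1.
|Ram(-2, -47)| = 2, even; anisotropic at {47, ∞}.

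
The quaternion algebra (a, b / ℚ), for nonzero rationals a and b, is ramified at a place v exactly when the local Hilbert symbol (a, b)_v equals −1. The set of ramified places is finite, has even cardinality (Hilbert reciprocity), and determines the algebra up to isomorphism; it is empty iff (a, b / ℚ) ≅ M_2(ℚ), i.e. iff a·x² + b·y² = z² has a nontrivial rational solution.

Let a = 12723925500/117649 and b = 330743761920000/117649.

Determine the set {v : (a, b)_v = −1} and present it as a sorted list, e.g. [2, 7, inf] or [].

Mod squares: a ≡ 55, b ≡ 78. Check v ∈ {∞, 2, 3, 5, 7, 11, 13}.
v=5: a=5^3·(≡1), b=5^4·(≡3) mod 5; (1|5)=+1, (3|5)=-1; (−1)^{3·4·2}·(+1)^4·(-1)^3 = -1.
v=7: a=7^-6·(≡6), b=7^-6·(≡2) mod 7; (6|7)=-1, (2|7)=+1; (−1)^{-6·-6·3}·(-1)^-6·(+1)^-6 = +1.
v=2: v_2(a)=2, v_2(b)=13; units ≡ 7, 7 (mod 8); ε·ε+αω+βω = 1·1+2·0+13·0 ≡ 1  ⇒  (a,b)_2 = -1.
v=13: a=13^4·(≡10), b=13^3·(≡6) mod 13; (10|13)=+1, (6|13)=-1; (−1)^{4·3·6}·(+1)^3·(-1)^4 = +1.
v=11: a=11^1·(≡3), b=11^2·(≡1) mod 11; (3|11)=+1, (1|11)=+1; (−1)^{1·2·5}·(+1)^2·(+1)^1 = +1.
v=3: a=3^4·(≡1), b=3^5·(≡2) mod 3; (1|3)=+1, (2|3)=-1; (−1)^{4·5·1}·(+1)^5·(-1)^4 = +1.
v=∞: 55 > 0 and 78 > 0  ⇒  (a,b)_∞ = +1.
(55, 78 / ℚ) ramifies at {2, 5}: a division algebra.

[2, 5]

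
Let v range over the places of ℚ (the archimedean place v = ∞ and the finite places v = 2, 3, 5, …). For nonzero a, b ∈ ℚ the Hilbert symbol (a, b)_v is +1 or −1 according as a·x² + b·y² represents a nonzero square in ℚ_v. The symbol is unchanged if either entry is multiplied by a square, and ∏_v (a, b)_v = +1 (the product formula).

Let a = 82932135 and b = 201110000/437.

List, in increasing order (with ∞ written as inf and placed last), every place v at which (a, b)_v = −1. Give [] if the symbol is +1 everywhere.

Mod squares: a ≡ 49335, b ≡ 52003. Check v ∈ {∞, 2, 3, 5, 7, 11, 13, 17, 19, 23, 41}.
v=5: a=5^1·(≡2), b=5^4·(≡3) mod 5; (2|5)=-1, (3|5)=-1; (−1)^{1·4·2}·(-1)^4·(-1)^1 = -1.
v=∞: 49335 > 0 and 52003 > 0  ⇒  (a,b)_∞ = +1.
v=17: a=17^0·(≡15), b=17^1·(≡9) mod 17; (15|17)=+1, (9|17)=+1; (−1)^{0·1·8}·(+1)^1·(+1)^0 = +1.
v=7: a=7^0·(≡6), b=7^1·(≡4) mod 7; (6|7)=-1, (4|7)=+1; (−1)^{0·1·3}·(-1)^1·(+1)^0 = -1.
v=2: v_2(a)=0, v_2(b)=4; units ≡ 7, 3 (mod 8); ε·ε+αω+βω = 1·1+0·1+4·0 ≡ 1  ⇒  (a,b)_2 = -1.
v=3: a=3^1·(≡2), b=3^0·(≡1) mod 3; (2|3)=-1, (1|3)=+1; (−1)^{1·0·1}·(-1)^0·(+1)^1 = +1.
v=41: a=41^2·(≡12), b=41^0·(≡6) mod 41; (12|41)=-1, (6|41)=-1; (−1)^{2·0·20}·(-1)^0·(-1)^2 = +1.
v=11: a=11^1·(≡6), b=11^0·(≡10) mod 11; (6|11)=-1, (10|11)=-1; (−1)^{1·0·5}·(-1)^0·(-1)^1 = -1.
v=19: a=19^0·(≡4), b=19^-1·(≡4) mod 19; (4|19)=+1, (4|19)=+1; (−1)^{0·-1·9}·(+1)^-1·(+1)^0 = +1.
v=13: a=13^1·(≡9), b=13^2·(≡4) mod 13; (9|13)=+1, (4|13)=+1; (−1)^{1·2·6}·(+1)^2·(+1)^1 = +1.
v=23: a=23^1·(≡12), b=23^-1·(≡17) mod 23; (12|23)=+1, (17|23)=-1; (−1)^{1·-1·11}·(+1)^-1·(-1)^1 = +1.
Ram(49335, 52003) = {2, 5, 7, 11}; no ℚ_2-point on the conic.

[2, 5, 7, 11]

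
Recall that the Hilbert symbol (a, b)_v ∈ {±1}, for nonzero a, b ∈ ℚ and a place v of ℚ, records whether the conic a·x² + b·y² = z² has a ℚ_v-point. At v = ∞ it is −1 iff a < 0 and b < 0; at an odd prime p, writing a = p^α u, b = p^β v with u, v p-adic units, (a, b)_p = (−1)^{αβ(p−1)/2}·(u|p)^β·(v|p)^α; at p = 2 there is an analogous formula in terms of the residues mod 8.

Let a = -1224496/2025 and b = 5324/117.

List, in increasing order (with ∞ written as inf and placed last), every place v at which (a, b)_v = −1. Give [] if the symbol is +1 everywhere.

(a, b) ≡ (-91, 143) mod (ℚ^×)²; places V = {2, 3, 5, 7, 11, 13, 29, ∞}.
(a,b)_5: α=-2, u≡4; β=0, v≡2 (mod 5); (4|5)=+1, (2|5)=-1; sign (−1)^0·+1^0·-1^-2 = +1.
(a,b)_∞: sgn(-91)=−, sgn(143)=+, so +1.
(a,b)_7: α=1, u≡1; β=0, v≡5 (mod 7); (1|7)=+1, (5|7)=-1; sign (−1)^0·+1^0·-1^1 = -1.
(a,b)_3: α=-4, u≡2; β=-2, v≡2 (mod 3); (2|3)=-1, (2|3)=-1; sign (−1)^0·-1^-2·-1^-4 = +1.
(a,b)_13: α=1, u≡11; β=-1, v≡8 (mod 13); (11|13)=-1, (8|13)=-1; sign (−1)^0·-1^-1·-1^1 = +1.
(a,b)_2: α=4, β=2; u≡5, v≡7 (mod 8); ε(u)ε(v)=0·1, αω(v)=4·0, βω(u)=2·1; sum ≡ 0  ⇒  +1.
(a,b)_29: α=2, u≡7; β=0, v≡17 (mod 29); (7|29)=+1, (17|29)=-1; sign (−1)^0·+1^0·-1^2 = +1.
(a,b)_11: α=0, u≡2; β=3, v≡10 (mod 11); (2|11)=-1, (10|11)=-1; sign (−1)^0·-1^3·-1^0 = -1.
|Ram(-91, 143)| = 2, even; anisotropic at {7, 11}.

[7, 11]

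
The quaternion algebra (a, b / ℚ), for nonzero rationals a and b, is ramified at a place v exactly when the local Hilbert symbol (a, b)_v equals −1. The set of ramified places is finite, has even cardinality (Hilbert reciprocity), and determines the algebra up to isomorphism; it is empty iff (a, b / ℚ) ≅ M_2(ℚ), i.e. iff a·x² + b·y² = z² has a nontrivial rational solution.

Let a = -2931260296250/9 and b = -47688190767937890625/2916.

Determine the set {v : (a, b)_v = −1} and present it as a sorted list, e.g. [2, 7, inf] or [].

(a, b) ≡ (-5576714, -18241) mod (ℚ^×)²; places V = {2, 3, 5, 7, 11, 13, 17, 29, 31, 37, ∞}.
(a,b)_3: α=-2, u≡1; β=-6, v≡2 (mod 3); (1|3)=+1, (2|3)=-1; sign (−1)^0·+1^-6·-1^-2 = +1.
(a,b)_37: α=1, u≡30; β=1, v≡4 (mod 37); (30|37)=+1, (4|37)=+1; sign (−1)^0·+1^1·+1^1 = +1.
(a,b)_2: α=1, β=-2; u≡3, v≡7 (mod 8); ε(u)ε(v)=1·1, αω(v)=1·0, βω(u)=-2·1; sum ≡ 1  ⇒  -1.
(a,b)_31: α=1, u≡15; β=2, v≡4 (mod 31); (15|31)=-1, (4|31)=+1; sign (−1)^0·-1^2·+1^1 = +1.
(a,b)_11: α=1, u≡3; β=0, v≡7 (mod 11); (3|11)=+1, (7|11)=-1; sign (−1)^0·+1^0·-1^1 = -1.
(a,b)_29: α=2, u≡17; β=3, v≡23 (mod 29); (17|29)=-1, (23|29)=+1; sign (−1)^0·-1^3·+1^2 = -1.
(a,b)_5: α=4, u≡4; β=8, v≡4 (mod 5); (4|5)=+1, (4|5)=+1; sign (−1)^0·+1^8·+1^4 = +1.
(a,b)_7: α=0, u≡4; β=2, v≡2 (mod 7); (4|7)=+1, (2|7)=+1; sign (−1)^0·+1^2·+1^0 = +1.
(a,b)_∞: sgn(-5576714)=−, sgn(-18241)=−, so -1.
(a,b)_17: α=1, u≡11; β=1, v≡15 (mod 17); (11|17)=-1, (15|17)=+1; sign (−1)^0·-1^1·+1^1 = -1.
(a,b)_13: α=1, u≡9; β=2, v≡6 (mod 13); (9|13)=+1, (6|13)=-1; sign (−1)^0·+1^2·-1^1 = -1.
Ram(-5576714, -18241) = {2, 11, 13, 17, 29, ∞}; no ℚ_2-point on the conic.

[2, 11, 13, 17, 29, inf]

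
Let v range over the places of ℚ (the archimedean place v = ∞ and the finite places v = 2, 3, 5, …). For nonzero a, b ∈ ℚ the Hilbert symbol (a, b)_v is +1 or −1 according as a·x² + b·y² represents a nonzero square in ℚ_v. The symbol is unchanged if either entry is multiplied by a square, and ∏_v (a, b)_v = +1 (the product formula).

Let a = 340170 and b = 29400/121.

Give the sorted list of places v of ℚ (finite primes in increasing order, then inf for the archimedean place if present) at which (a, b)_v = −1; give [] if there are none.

[3, 17]

(a, b) ≡ (340170, 6) mod (ℚ^×)²; places V = {2, 3, 5, 7, 11, 17, 23, 29, ∞}.
(a,b)_11: α=0, u≡6; β=-2, v≡8 (mod 11); (6|11)=-1, (8|11)=-1; sign (−1)^0·-1^-2·-1^0 = +1.
(a,b)_17: α=1, u≡1; β=0, v≡12 (mod 17); (1|17)=+1, (12|17)=-1; sign (−1)^0·+1^0·-1^1 = -1.
(a,b)_23: α=1, u≡1; β=0, v≡1 (mod 23); (1|23)=+1, (1|23)=+1; sign (−1)^0·+1^0·+1^1 = +1.
(a,b)_5: α=1, u≡4; β=2, v≡1 (mod 5); (4|5)=+1, (1|5)=+1; sign (−1)^0·+1^2·+1^1 = +1.
(a,b)_29: α=1, u≡14; β=0, v≡22 (mod 29); (14|29)=-1, (22|29)=+1; sign (−1)^0·-1^0·+1^1 = +1.
(a,b)_7: α=0, u≡5; β=2, v≡6 (mod 7); (5|7)=-1, (6|7)=-1; sign (−1)^0·-1^2·-1^0 = +1.
(a,b)_∞: sgn(340170)=+, sgn(6)=+, so +1.
(a,b)_2: α=1, β=3; u≡5, v≡3 (mod 8); ε(u)ε(v)=0·1, αω(v)=1·1, βω(u)=3·1; sum ≡ 0  ⇒  +1.
(a,b)_3: α=1, u≡2; β=1, v≡2 (mod 3); (2|3)=-1, (2|3)=-1; sign (−1)^1·-1^1·-1^1 = -1.
(340170, 6 / ℚ) ramifies at {3, 17}: a division algebra.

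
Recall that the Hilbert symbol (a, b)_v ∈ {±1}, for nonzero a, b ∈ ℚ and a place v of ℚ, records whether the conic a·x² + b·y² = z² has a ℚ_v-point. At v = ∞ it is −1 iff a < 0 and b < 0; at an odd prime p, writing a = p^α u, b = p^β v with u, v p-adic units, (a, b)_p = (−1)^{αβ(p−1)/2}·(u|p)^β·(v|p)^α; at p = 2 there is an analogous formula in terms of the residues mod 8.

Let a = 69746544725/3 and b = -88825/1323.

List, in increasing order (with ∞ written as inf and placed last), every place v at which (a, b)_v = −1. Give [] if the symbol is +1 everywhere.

(a, b) ≡ (663, -10659) mod (ℚ^×)²; places V = {2, 3, 5, 7, 11, 13, 17, 19, ∞}.
(a,b)_17: α=3, u≡11; β=1, v≡2 (mod 17); (11|17)=-1, (2|17)=+1; sign (−1)^0·-1^1·+1^3 = -1.
(a,b)_7: α=0, u≡6; β=-2, v≡2 (mod 7); (6|7)=-1, (2|7)=+1; sign (−1)^0·-1^-2·+1^0 = +1.
(a,b)_3: α=-1, u≡2; β=-3, v≡2 (mod 3); (2|3)=-1, (2|3)=-1; sign (−1)^1·-1^-3·-1^-1 = -1.
(a,b)_5: α=2, u≡3; β=2, v≡4 (mod 5); (3|5)=-1, (4|5)=+1; sign (−1)^0·-1^2·+1^2 = +1.
(a,b)_2: α=0, β=0; u≡7, v≡5 (mod 8); ε(u)ε(v)=1·0, αω(v)=0·1, βω(u)=0·0; sum ≡ 0  ⇒  +1.
(a,b)_13: α=1, u≡9; β=0, v≡3 (mod 13); (9|13)=+1, (3|13)=+1; sign (−1)^0·+1^0·+1^1 = +1.
(a,b)_11: α=2, u≡5; β=1, v≡7 (mod 11); (5|11)=+1, (7|11)=-1; sign (−1)^0·+1^1·-1^2 = +1.
(a,b)_19: α=2, u≡7; β=1, v≡11 (mod 19); (7|19)=+1, (11|19)=+1; sign (−1)^0·+1^1·+1^2 = +1.
(a,b)_∞: sgn(663)=+, sgn(-10659)=−, so +1.
(663, -10659 / ℚ) ramifies at {3, 17}: a division algebra.

[3, 17]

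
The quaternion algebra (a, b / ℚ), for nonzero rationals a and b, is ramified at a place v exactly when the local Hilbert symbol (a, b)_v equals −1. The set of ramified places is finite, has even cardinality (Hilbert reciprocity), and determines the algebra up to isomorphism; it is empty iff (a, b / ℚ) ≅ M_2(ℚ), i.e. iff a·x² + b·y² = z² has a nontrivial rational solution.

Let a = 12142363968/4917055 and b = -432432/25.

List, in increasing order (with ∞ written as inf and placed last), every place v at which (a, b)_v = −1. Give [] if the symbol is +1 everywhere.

[5, 7, 13, 17]

Mod squares: a ≡ 19635, b ≡ -3003. Check v ∈ {∞, 2, 3, 5, 7, 11, 13, 17, 23}.
v=5: a=5^-1·(≡3), b=5^-2·(≡3) mod 5; (3|5)=-1, (3|5)=-1; (−1)^{-1·-2·2}·(-1)^-2·(-1)^-1 = -1.
v=17: a=17^1·(≡8), b=17^0·(≡6) mod 17; (8|17)=+1, (6|17)=-1; (−1)^{1·0·8}·(+1)^0·(-1)^1 = -1.
v=13: a=13^-2·(≡7), b=13^1·(≡10) mod 13; (7|13)=-1, (10|13)=+1; (−1)^{-2·1·6}·(-1)^1·(+1)^-2 = -1.
v=3: a=3^13·(≡2), b=3^3·(≡1) mod 3; (2|3)=-1, (1|3)=+1; (−1)^{13·3·1}·(-1)^3·(+1)^13 = +1.
v=11: a=11^-1·(≡1), b=11^1·(≡8) mod 11; (1|11)=+1, (8|11)=-1; (−1)^{-1·1·5}·(+1)^1·(-1)^-1 = +1.
v=2: v_2(a)=6, v_2(b)=4; units ≡ 3, 5 (mod 8); ε·ε+αω+βω = 1·0+6·1+4·1 ≡ 0  ⇒  (a,b)_2 = +1.
v=∞: 19635 > 0 and -3003 < 0  ⇒  (a,b)_∞ = +1.
v=7: a=7^1·(≡3), b=7^1·(≡5) mod 7; (3|7)=-1, (5|7)=-1; (−1)^{1·1·3}·(-1)^1·(-1)^1 = -1.
v=23: a=23^-2·(≡9), b=23^0·(≡7) mod 23; (9|23)=+1, (7|23)=-1; (−1)^{-2·0·11}·(+1)^0·(-1)^-2 = +1.
|Ram(19635, -3003)| = 4, even; anisotropic at {5, 7, 13, 17}.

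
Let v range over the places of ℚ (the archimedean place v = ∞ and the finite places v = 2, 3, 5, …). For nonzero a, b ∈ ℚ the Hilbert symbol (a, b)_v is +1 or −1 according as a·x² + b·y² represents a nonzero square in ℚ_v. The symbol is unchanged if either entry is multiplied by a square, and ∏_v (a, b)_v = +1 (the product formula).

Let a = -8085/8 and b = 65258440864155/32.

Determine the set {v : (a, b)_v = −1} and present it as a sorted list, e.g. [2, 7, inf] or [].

[2, 5, 7, 11]

Mod squares: a ≡ -330, b ≡ 2310. Check v ∈ {∞, 2, 3, 5, 7, 11}.
v=7: a=7^2·(≡3), b=7^9·(≡1) mod 7; (3|7)=-1, (1|7)=+1; (−1)^{2·9·3}·(-1)^9·(+1)^2 = -1.
v=2: v_2(a)=-3, v_2(b)=-5; units ≡ 3, 3 (mod 8); ε·ε+αω+βω = 1·1+-3·1+-5·1 ≡ 1  ⇒  (a,b)_2 = -1.
v=11: a=11^1·(≡3), b=11^3·(≡4) mod 11; (3|11)=+1, (4|11)=+1; (−1)^{1·3·5}·(+1)^3·(+1)^1 = -1.
v=5: a=5^1·(≡1), b=5^1·(≡3) mod 5; (1|5)=+1, (3|5)=-1; (−1)^{1·1·2}·(+1)^1·(-1)^1 = -1.
v=3: a=3^1·(≡1), b=3^5·(≡2) mod 3; (1|3)=+1, (2|3)=-1; (−1)^{1·5·1}·(+1)^5·(-1)^1 = +1.
v=∞: -330 < 0 and 2310 > 0  ⇒  (a,b)_∞ = +1.
Ram(-330, 2310) = {2, 5, 7, 11}; no ℚ_2-point on the conic.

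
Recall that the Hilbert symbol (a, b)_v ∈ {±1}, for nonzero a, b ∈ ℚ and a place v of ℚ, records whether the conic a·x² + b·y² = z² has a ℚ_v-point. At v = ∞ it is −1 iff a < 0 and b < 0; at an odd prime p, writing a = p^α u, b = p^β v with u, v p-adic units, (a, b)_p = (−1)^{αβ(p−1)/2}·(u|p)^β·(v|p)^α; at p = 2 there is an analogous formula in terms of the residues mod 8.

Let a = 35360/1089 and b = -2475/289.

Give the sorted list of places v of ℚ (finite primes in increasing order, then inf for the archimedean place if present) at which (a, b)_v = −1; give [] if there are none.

[2, 11, 13, 17]

Mod squares: a ≡ 2210, b ≡ -11. Check v ∈ {∞, 2, 3, 5, 11, 13, 17}.
v=3: a=3^-2·(≡2), b=3^2·(≡1) mod 3; (2|3)=-1, (1|3)=+1; (−1)^{-2·2·1}·(-1)^2·(+1)^-2 = +1.
v=17: a=17^1·(≡6), b=17^-2·(≡7) mod 17; (6|17)=-1, (7|17)=-1; (−1)^{1·-2·8}·(-1)^-2·(-1)^1 = -1.
v=∞: 2210 > 0 and -11 < 0  ⇒  (a,b)_∞ = +1.
v=13: a=13^1·(≡12), b=13^0·(≡7) mod 13; (12|13)=+1, (7|13)=-1; (−1)^{1·0·6}·(+1)^0·(-1)^1 = -1.
v=2: v_2(a)=5, v_2(b)=0; units ≡ 1, 5 (mod 8); ε·ε+αω+βω = 0·0+5·1+0·0 ≡ 1  ⇒  (a,b)_2 = -1.
v=5: a=5^1·(≡3), b=5^2·(≡4) mod 5; (3|5)=-1, (4|5)=+1; (−1)^{1·2·2}·(-1)^2·(+1)^1 = +1.
v=11: a=11^-2·(≡8), b=11^1·(≡2) mod 11; (8|11)=-1, (2|11)=-1; (−1)^{-2·1·5}·(-1)^1·(-1)^-2 = -1.
|Ram(2210, -11)| = 4, even; anisotropic at {2, 11, 13, 17}.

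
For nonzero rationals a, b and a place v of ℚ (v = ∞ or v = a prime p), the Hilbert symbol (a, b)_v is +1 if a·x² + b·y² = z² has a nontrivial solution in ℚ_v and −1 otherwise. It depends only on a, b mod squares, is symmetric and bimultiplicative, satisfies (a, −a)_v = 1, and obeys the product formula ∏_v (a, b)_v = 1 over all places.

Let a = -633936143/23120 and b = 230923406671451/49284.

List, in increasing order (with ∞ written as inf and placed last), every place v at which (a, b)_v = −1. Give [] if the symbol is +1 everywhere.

(a, b) ≡ (-6235, 611) mod (ℚ^×)²; places V = {2, 3, 5, 13, 17, 23, 29, 31, 37, 43, 47, ∞}.
(a,b)_47: α=0, u≡24; β=1, v≡31 (mod 47); (24|47)=+1, (31|47)=-1; sign (−1)^0·+1^1·-1^0 = +1.
(a,b)_29: α=1, u≡2; β=4, v≡10 (mod 29); (2|29)=-1, (10|29)=-1; sign (−1)^0·-1^4·-1^1 = -1.
(a,b)_23: α=2, u≡5; β=0, v≡9 (mod 23); (5|23)=-1, (9|23)=+1; sign (−1)^0·-1^0·+1^2 = +1.
(a,b)_13: α=0, u≡5; β=1, v≡8 (mod 13); (5|13)=-1, (8|13)=-1; sign (−1)^0·-1^1·-1^0 = -1.
(a,b)_5: α=-1, u≡3; β=0, v≡4 (mod 5); (3|5)=-1, (4|5)=+1; sign (−1)^0·-1^0·+1^-1 = +1.
(a,b)_2: α=-4, β=-2; u≡5, v≡3 (mod 8); ε(u)ε(v)=0·1, αω(v)=-4·1, βω(u)=-2·1; sum ≡ 0  ⇒  +1.
(a,b)_37: α=0, u≡2; β=-2, v≡20 (mod 37); (2|37)=-1, (20|37)=-1; sign (−1)^0·-1^-2·-1^0 = +1.
(a,b)_43: α=1, u≡20; β=2, v≡38 (mod 43); (20|43)=-1, (38|43)=+1; sign (−1)^0·-1^2·+1^1 = +1.
(a,b)_17: α=-2, u≡8; β=2, v≡1 (mod 17); (8|17)=+1, (1|17)=+1; sign (−1)^0·+1^2·+1^-2 = +1.
(a,b)_∞: sgn(-6235)=−, sgn(611)=+, so +1.
(a,b)_31: α=2, u≡23; β=0, v≡26 (mod 31); (23|31)=-1, (26|31)=-1; sign (−1)^0·-1^0·-1^2 = +1.
(a,b)_3: α=0, u≡2; β=-2, v≡2 (mod 3); (2|3)=-1, (2|3)=-1; sign (−1)^0·-1^-2·-1^0 = +1.
Ram(-6235, 611) = {13, 29}; no ℚ_13-point on the conic.

[13, 29]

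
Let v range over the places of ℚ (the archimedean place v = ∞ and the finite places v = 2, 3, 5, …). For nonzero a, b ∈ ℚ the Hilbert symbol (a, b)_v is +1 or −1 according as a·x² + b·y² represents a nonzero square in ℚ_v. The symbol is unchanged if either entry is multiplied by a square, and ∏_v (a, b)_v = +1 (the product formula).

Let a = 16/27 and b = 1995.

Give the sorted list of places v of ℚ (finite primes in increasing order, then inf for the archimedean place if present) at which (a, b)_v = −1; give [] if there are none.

[2, 5, 7, 19]

Mod squares: a ≡ 3, b ≡ 1995. Check v ∈ {∞, 2, 3, 5, 7, 19}.
v=∞: 3 > 0 and 1995 > 0  ⇒  (a,b)_∞ = +1.
v=5: a=5^0·(≡3), b=5^1·(≡4) mod 5; (3|5)=-1, (4|5)=+1; (−1)^{0·1·2}·(-1)^1·(+1)^0 = -1.
v=19: a=19^0·(≡2), b=19^1·(≡10) mod 19; (2|19)=-1, (10|19)=-1; (−1)^{0·1·9}·(-1)^1·(-1)^0 = -1.
v=2: v_2(a)=4, v_2(b)=0; units ≡ 3, 3 (mod 8); ε·ε+αω+βω = 1·1+4·1+0·1 ≡ 1  ⇒  (a,b)_2 = -1.
v=3: a=3^-3·(≡1), b=3^1·(≡2) mod 3; (1|3)=+1, (2|3)=-1; (−1)^{-3·1·1}·(+1)^1·(-1)^-3 = +1.
v=7: a=7^0·(≡5), b=7^1·(≡5) mod 7; (5|7)=-1, (5|7)=-1; (−1)^{0·1·3}·(-1)^1·(-1)^0 = -1.
Ram(3, 1995) = {2, 5, 7, 19}; no ℚ_2-point on the conic.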